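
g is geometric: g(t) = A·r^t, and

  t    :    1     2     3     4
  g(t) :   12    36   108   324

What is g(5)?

Consecutive ratio: 36/12 = 3, and 108/36 = 3, so r = 3.
Then A·3^1 = 12 gives A = 4, and g(t) = 4·3^t.
g(5) = 4·3^5 = 972.

972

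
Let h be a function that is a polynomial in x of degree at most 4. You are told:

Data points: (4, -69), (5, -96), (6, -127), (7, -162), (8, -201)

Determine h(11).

-342

First differences: -27, -31, -35, -39. Second differences: -4, -4, -4.
Level-2 differences are constant, so h has degree 2.
Fitting a degree-2 polynomial gives h(x) = -2x² - 9x - 1.
Then h(11) = -342.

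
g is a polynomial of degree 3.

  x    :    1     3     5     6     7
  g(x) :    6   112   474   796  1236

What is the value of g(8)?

1812

Write g(x) = ax³ + bx² + cx + d; the 5 given values yield a linear system in the 4 coefficients.
Solving, g(x) = 3x³ + 5x² - 6x + 4.
Then g(8) = 1812.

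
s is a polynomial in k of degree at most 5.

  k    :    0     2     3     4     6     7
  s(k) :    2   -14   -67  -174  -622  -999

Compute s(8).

Write s(k) = ak^5 + bk^4 + ck³ + dk² + ek + p; the 6 given values yield a linear system in the 6 coefficients.
Solving, the top 2 coefficients vanish, and s(k) = -3k³ + 4k + 2.
Then s(8) = -1502.

-1502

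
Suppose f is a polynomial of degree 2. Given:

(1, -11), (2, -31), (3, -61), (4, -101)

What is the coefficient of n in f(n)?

-5

First differences: -20, -30, -40. Second differences: -10, -10.
Level-2 differences are constant, so f has degree 2.
Fitting a degree-2 polynomial gives f(n) = -5n² - 5n - 1.
The coefficient of n is -5.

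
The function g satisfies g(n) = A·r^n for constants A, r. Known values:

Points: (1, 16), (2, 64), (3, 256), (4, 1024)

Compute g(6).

Consecutive ratio: 64/16 = 4, and 256/64 = 4, so r = 4.
Then A·4^1 = 16 gives A = 4, and g(n) = 4·4^n.
g(6) = 4·4^6 = 16384.

16384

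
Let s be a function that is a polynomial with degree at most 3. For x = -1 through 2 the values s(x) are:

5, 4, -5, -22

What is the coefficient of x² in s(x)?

-4

Write s(x) = ax³ + bx² + cx + d; the 4 given values yield a linear system in the 4 coefficients.
Solving, the leading coefficient vanishes, and s(x) = -4x² - 5x + 4.
The coefficient of x² is -4.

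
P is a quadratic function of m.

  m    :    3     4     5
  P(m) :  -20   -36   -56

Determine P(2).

Write P(m) = am² + bm + c; the 3 given values yield a linear system in the 3 coefficients.
Solving, P(m) = -2m² - 2m + 4.
Then P(2) = -8.

-8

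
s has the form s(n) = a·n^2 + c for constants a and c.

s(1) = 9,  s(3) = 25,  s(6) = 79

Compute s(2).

15

From s(1) = 9 and s(3) = 25: 1a + c = 9 and 9a + c = 25.
Subtracting: 8a = 16, so a = 2; then c = 9 − 2·1 = 7.
So s(n) = 2n² + 7, and s(2) = 15.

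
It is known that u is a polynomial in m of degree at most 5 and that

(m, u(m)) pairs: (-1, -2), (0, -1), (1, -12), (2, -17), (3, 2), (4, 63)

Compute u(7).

Write u(m) = am^5 + bm^4 + cm³ + dm² + em + p; the 6 given values yield a linear system in the 6 coefficients.
Solving, the top 2 coefficients vanish, and u(m) = 3m³ - 6m² - 8m - 1.
Then u(7) = 678.

678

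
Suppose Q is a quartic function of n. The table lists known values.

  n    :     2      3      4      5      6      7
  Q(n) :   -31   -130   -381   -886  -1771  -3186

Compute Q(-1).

14

First differences: -99, -251, -505, -885, -1415. Second differences: -152, -254, -380, -530. Third differences: -102, -126, -150. Fourth differences: -24, -24.
Level-4 differences are constant, so Q has degree 4.
Fitting a degree-4 polynomial gives Q(n) = -n^4 - 3n³ + 6n² - 7n - 1.
Then Q(-1) = 14.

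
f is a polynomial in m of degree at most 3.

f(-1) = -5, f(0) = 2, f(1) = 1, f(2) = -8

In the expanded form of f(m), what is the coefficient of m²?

-4

First differences: 7, -1, -9. Second differences: -8, -8.
Level-2 differences are constant, so f has degree 2.
Fitting a degree-2 polynomial gives f(m) = -4m² + 3m + 2.
The coefficient of m² is -4.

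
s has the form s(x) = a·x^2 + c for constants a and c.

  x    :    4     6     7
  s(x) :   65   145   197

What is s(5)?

From s(4) = 65 and s(6) = 145: 16a + c = 65 and 36a + c = 145.
Subtracting: 20a = 80, so a = 4; then c = 65 − 4·16 = 1.
So s(x) = 4x² + 1, and s(5) = 101.

101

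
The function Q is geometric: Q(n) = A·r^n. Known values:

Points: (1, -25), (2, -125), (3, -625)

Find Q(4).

Consecutive ratio: -125/(-25) = 5, and -625/(-125) = 5, so r = 5.
Then A·5^1 = -25 gives A = -5, and Q(n) = -5·5^n.
Q(4) = -5·5^4 = -3125.

-3125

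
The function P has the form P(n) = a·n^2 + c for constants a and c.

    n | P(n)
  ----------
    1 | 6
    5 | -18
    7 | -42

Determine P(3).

From P(1) = 6 and P(5) = -18: 1a + c = 6 and 25a + c = -18.
Subtracting: 24a = -24, so a = -1; then c = 6 − (-1)·1 = 7.
So P(n) = -1n² + 7, and P(3) = -2.

-2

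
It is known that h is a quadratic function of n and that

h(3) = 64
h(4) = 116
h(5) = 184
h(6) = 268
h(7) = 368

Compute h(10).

764

First differences: 52, 68, 84, 100. Second differences: 16, 16, 16.
Level-2 differences are constant, so h has degree 2.
Fitting a degree-2 polynomial gives h(n) = 8n² - 4n + 4.
Then h(10) = 764.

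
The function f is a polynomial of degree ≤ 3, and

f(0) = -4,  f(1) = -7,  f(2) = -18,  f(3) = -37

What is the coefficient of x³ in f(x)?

0

Write f(x) = ax³ + bx² + cx + d; the 4 given values yield a linear system in the 4 coefficients.
Solving, the leading coefficient vanishes, and f(x) = -4x² + x - 4.
The coefficient of x³ is 0.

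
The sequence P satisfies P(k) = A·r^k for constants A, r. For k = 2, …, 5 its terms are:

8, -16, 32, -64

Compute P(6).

128

Consecutive ratio: -16/8 = -2, and 32/(-16) = -2, so r = -2.
Then A·(-2)^2 = 8 gives A = 2, and P(k) = 2·(-2)^k.
P(6) = 2·(-2)^6 = 128.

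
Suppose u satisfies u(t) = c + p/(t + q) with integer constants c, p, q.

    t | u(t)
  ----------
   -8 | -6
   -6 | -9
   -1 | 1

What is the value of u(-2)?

(u(t) − c)(t + q) = p for each data point; the three points give a linear system in c and q, then p follows.
Solving: c = -3, q = 4, p = 12, so u(t) = -3 + 12/(t + 4).
Then u(-2) = -3 + 12/2 = 3.

3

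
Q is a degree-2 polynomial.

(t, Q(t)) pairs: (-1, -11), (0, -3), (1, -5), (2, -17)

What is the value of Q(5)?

First differences: 8, -2, -12. Second differences: -10, -10.
Level-2 differences are constant, so Q has degree 2.
Fitting a degree-2 polynomial gives Q(t) = -5t² + 3t - 3.
Then Q(5) = -113.

-113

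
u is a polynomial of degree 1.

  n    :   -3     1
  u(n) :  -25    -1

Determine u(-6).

-43

Write u(n) = an + b; the 2 given values yield a linear system in the 2 coefficients.
Solving, u(n) = 6n - 7.
Then u(-6) = -43.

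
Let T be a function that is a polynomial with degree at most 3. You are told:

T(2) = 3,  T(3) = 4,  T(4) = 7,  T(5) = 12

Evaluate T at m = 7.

28

First differences: 1, 3, 5. Second differences: 2, 2.
Level-2 differences are constant, so T has degree 2.
Fitting a degree-2 polynomial gives T(m) = m² - 4m + 7.
Then T(7) = 28.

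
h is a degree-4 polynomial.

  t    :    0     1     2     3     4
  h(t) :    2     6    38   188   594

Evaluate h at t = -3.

Write h(t) = at^4 + bt³ + ct² + dt + e; the 5 given values yield a linear system in the 5 coefficients.
Solving, h(t) = 2t^4 + 3t³ - 9t² + 8t + 2.
Then h(-3) = -22.

-22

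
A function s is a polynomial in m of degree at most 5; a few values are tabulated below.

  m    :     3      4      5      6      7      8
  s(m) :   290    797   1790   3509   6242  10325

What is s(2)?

77

First differences: 507, 993, 1719, 2733, 4083. Second differences: 486, 726, 1014, 1350. Third differences: 240, 288, 336. Fourth differences: 48, 48.
Level-4 differences are constant, so s has degree 4.
Fitting a degree-4 polynomial gives s(m) = 2m^4 + 4m³ + m² + 2m + 5.
Then s(2) = 77.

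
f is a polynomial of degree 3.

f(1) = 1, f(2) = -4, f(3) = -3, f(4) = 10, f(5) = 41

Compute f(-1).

5

First differences: -5, 1, 13, 31. Second differences: 6, 12, 18. Third differences: 6, 6.
Level-3 differences are constant, so f has degree 3.
Fitting a degree-3 polynomial gives f(x) = x³ - 3x² - 3x + 6.
Then f(-1) = 5.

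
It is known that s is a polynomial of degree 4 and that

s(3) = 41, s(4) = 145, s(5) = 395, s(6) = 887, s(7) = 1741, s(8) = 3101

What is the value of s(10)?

First differences: 104, 250, 492, 854, 1360. Second differences: 146, 242, 362, 506. Third differences: 96, 120, 144. Fourth differences: 24, 24.
Level-4 differences are constant, so s has degree 4.
Fitting a degree-4 polynomial gives s(x) = x^4 - 2x³ + 3x + 5.
Then s(10) = 8035.

8035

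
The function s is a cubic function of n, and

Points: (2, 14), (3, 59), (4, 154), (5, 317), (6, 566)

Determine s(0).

2

First differences: 45, 95, 163, 249. Second differences: 50, 68, 86. Third differences: 18, 18.
Level-3 differences are constant, so s has degree 3.
Fitting a degree-3 polynomial gives s(n) = 3n³ - 2n² - 2n + 2.
Then s(0) = 2.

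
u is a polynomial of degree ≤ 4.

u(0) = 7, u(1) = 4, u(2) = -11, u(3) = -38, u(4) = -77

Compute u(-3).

-56

First differences: -3, -15, -27, -39. Second differences: -12, -12, -12.
Level-2 differences are constant, so u has degree 2.
Fitting a degree-2 polynomial gives u(k) = -6k² + 3k + 7.
Then u(-3) = -56.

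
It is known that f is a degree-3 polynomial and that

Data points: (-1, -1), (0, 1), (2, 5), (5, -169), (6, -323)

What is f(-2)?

Write f(k) = ak³ + bk² + ck + d; the 5 given values yield a linear system in the 4 coefficients.
Solving, f(k) = -2k³ + 2k² + 6k + 1.
Then f(-2) = 13.

13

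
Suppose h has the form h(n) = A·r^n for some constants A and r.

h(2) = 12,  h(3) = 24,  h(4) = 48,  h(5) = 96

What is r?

Consecutive ratio: 24/12 = 2, and 48/24 = 2, so r = 2.
Then A·2^2 = 12 gives A = 3, and h(n) = 3·2^n.

2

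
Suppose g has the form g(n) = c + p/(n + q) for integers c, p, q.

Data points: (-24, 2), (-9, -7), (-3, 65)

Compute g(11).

(g(n) − c)(n + q) = p for each data point; the three points give a linear system in c and q, then p follows.
Solving: c = 5, q = 4, p = 60, so g(n) = 5 + 60/(n + 4).
Then g(11) = 5 + 60/15 = 9.

9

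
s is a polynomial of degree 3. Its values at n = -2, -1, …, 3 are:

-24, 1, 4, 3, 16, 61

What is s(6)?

568

First differences: 25, 3, -1, 13, 45. Second differences: -22, -4, 14, 32. Third differences: 18, 18, 18.
Level-3 differences are constant, so s has degree 3.
Fitting a degree-3 polynomial gives s(n) = 3n³ - 2n² - 2n + 4.
Then s(6) = 568.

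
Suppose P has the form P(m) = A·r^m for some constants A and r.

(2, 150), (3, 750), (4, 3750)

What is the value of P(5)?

18750

Consecutive ratio: 750/150 = 5, and 3750/750 = 5, so r = 5.
Then A·5^2 = 150 gives A = 6, and P(m) = 6·5^m.
P(5) = 6·5^5 = 18750.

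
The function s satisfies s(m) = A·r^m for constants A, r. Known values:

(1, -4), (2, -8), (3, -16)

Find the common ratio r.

2

Consecutive ratio: -8/(-4) = 2, and -16/(-8) = 2, so r = 2.
Then A·2^1 = -4 gives A = -2, and s(m) = -2·2^m.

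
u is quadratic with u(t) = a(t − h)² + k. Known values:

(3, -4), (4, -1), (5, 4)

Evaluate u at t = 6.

First differences 3, 5; second difference 2 = 2a, so a = 1.
Expanding, the t-coefficient is −2ah = -2h; matching it to the data gives h = 2, and then k = -5.
So u(t) = 1(t − 2)² − 5.
u(6) = 1·4² − 5 = 11.

11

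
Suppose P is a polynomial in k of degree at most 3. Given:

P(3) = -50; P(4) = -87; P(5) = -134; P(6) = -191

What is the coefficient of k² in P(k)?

First differences: -37, -47, -57. Second differences: -10, -10.
Level-2 differences are constant, so P has degree 2.
Fitting a degree-2 polynomial gives P(k) = -5k² - 2k + 1.
The coefficient of k² is -5.

-5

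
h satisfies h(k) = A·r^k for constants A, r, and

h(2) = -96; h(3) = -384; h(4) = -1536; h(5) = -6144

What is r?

4

Consecutive ratio: -384/(-96) = 4, and -1536/(-384) = 4, so r = 4.
Then A·4^2 = -96 gives A = -6, and h(k) = -6·4^k.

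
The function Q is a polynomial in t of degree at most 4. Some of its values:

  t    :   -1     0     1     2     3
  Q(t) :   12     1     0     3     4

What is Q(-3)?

88

Write Q(t) = at^4 + bt³ + ct² + dt + e; the 5 given values yield a linear system in the 5 coefficients.
Solving, the leading coefficient vanishes, and Q(t) = -t³ + 5t² - 5t + 1.
Then Q(-3) = 88.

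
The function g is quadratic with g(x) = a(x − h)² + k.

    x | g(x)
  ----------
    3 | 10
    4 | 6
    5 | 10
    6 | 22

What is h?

4

First differences -4, 4, 12; second difference 8 = 2a, so a = 4.
Expanding, the x-coefficient is −2ah = -8h; matching it to the data gives h = 4, and then k = 6.
So g(x) = 4(x − 4)² + 6.
Hence h = 4.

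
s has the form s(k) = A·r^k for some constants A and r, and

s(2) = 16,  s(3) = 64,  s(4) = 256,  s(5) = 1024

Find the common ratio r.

4

Consecutive ratio: 64/16 = 4, and 256/64 = 4, so r = 4.
Then A·4^2 = 16 gives A = 1, and s(k) = 1·4^k.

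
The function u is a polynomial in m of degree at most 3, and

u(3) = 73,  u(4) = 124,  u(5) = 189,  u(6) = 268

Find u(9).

589

First differences: 51, 65, 79. Second differences: 14, 14.
Level-2 differences are constant, so u has degree 2.
Fitting a degree-2 polynomial gives u(m) = 7m² + 2m + 4.
Then u(9) = 589.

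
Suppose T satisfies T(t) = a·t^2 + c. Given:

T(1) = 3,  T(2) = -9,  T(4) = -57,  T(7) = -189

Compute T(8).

-249

From T(1) = 3 and T(2) = -9: 1a + c = 3 and 4a + c = -9.
Subtracting: 3a = -12, so a = -4; then c = 3 − (-4)·1 = 7.
So T(t) = -4t² + 7, and T(8) = -249.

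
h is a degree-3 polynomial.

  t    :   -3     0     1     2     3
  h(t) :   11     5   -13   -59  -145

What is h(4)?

Write h(t) = at³ + bt² + ct + d; the 5 given values yield a linear system in the 4 coefficients.
Solving, h(t) = -2t³ - 8t² - 8t + 5.
Then h(4) = -283.

-283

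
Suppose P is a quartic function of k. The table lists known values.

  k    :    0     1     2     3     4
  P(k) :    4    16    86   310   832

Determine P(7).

Write P(k) = ak^4 + bk³ + ck² + dk + e; the 5 given values yield a linear system in the 5 coefficients.
Solving, P(k) = 2k^4 + 4k³ + 3k² + 3k + 4.
Then P(7) = 6346.

6346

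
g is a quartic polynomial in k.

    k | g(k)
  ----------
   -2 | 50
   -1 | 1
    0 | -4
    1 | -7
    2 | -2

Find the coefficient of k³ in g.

-3

Write g(k) = ak^4 + bk³ + ck² + dk + e; the 5 given values yield a linear system in the 5 coefficients.
Solving, g(k) = 2k^4 - 3k³ - k² - k - 4.
The coefficient of k³ is -3.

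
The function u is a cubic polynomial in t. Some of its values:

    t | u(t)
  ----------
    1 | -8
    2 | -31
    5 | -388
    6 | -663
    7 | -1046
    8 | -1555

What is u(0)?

Write u(t) = at³ + bt² + ct + d; the 6 given values yield a linear system in the 4 coefficients.
Solving, u(t) = -3t³ - 2t - 3.
Then u(0) = -3.

-3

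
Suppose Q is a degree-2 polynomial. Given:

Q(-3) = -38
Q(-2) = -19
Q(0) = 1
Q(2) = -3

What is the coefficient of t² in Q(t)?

-3

Write Q(t) = at² + bt + c; the 4 given values yield a linear system in the 3 coefficients.
Solving, Q(t) = -3t² + 4t + 1.
The coefficient of t² is -3.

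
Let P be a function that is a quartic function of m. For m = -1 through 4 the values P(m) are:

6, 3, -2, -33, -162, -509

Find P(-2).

First differences: -3, -5, -31, -129, -347. Second differences: -2, -26, -98, -218. Third differences: -24, -72, -120. Fourth differences: -48, -48.
Level-4 differences are constant, so P has degree 4.
Fitting a degree-4 polynomial gives P(m) = -2m^4 + m² - 4m + 3.
Then P(-2) = -17.

-17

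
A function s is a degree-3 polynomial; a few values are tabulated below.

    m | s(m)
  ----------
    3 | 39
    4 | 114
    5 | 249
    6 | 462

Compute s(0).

-6

Write s(m) = am³ + bm² + cm + d; the 4 given values yield a linear system in the 4 coefficients.
Solving, s(m) = 3m³ - 6m² + 6m - 6.
Then s(0) = -6.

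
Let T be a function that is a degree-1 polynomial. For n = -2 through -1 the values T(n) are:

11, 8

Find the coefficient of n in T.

-3

Write T(n) = an + b; the 2 given values yield a linear system in the 2 coefficients.
Solving, T(n) = -3n + 5.
The coefficient of n is -3.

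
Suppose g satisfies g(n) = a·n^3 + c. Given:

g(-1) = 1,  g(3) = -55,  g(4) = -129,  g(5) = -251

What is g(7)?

From g(-1) = 1 and g(3) = -55: -1a + c = 1 and 27a + c = -55.
Subtracting: 28a = -56, so a = -2; then c = 1 − (-2)·(-1) = -1.
So g(n) = -2n³ − 1, and g(7) = -687.

-687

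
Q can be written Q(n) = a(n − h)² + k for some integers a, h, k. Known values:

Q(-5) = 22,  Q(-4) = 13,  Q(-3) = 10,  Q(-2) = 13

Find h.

-3

First differences -9, -3, 3; second difference 6 = 2a, so a = 3.
Expanding, the n-coefficient is −2ah = -6h; matching it to the data gives h = -3, and then k = 10.
So Q(n) = 3(n + 3)² + 10.
Hence h = -3.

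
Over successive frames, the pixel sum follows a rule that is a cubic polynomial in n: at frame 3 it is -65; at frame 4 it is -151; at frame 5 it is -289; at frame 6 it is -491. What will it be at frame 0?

1

Write the value at n as g(n).
Write g(n) = an³ + bn² + cn + d; the 4 given values yield a linear system in the 4 coefficients.
Solving, g(n) = -2n³ - 2n² + 2n + 1.
Then g(0) = 1.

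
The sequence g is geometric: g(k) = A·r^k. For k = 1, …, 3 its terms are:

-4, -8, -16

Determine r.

Consecutive ratio: -8/(-4) = 2, and -16/(-8) = 2, so r = 2.
Then A·2^1 = -4 gives A = -2, and g(k) = -2·2^k.

2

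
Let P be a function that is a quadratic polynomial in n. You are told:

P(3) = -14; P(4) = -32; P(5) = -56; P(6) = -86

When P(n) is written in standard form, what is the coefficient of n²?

-3

First differences: -18, -24, -30. Second differences: -6, -6.
Level-2 differences are constant, so P has degree 2.
Fitting a degree-2 polynomial gives P(n) = -3n² + 3n + 4.
The coefficient of n² is -3.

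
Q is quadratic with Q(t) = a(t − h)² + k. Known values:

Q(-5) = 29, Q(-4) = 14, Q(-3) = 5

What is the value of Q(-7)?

77

First differences -15, -9; second difference 6 = 2a, so a = 3.
Expanding, the t-coefficient is −2ah = -6h; matching it to the data gives h = -2, and then k = 2.
So Q(t) = 3(t + 2)² + 2.
Q(-7) = 3·(-5)² + 2 = 77.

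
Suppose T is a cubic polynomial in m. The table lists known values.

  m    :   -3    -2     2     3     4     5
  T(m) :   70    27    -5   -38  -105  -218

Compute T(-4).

151

Write T(m) = am³ + bm² + cm + d; the 6 given values yield a linear system in the 4 coefficients.
Solving, T(m) = -2m³ + m² + 7.
Then T(-4) = 151.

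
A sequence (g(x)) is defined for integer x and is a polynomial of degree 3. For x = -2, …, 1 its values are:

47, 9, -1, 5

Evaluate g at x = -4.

255

Write g(x) = ax³ + bx² + cx + d; the 4 given values yield a linear system in the 4 coefficients.
Solving, g(x) = -2x³ + 8x² - 1.
Then g(-4) = 255.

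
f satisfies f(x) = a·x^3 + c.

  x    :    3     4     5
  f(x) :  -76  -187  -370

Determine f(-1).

From f(3) = -76 and f(4) = -187: 27a + c = -76 and 64a + c = -187.
Subtracting: 37a = -111, so a = -3; then c = -76 − (-3)·27 = 5.
So f(x) = -3x³ + 5, and f(-1) = 8.

8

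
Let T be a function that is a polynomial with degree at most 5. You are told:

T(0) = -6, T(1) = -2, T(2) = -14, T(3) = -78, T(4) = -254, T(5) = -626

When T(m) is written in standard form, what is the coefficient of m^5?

First differences: 4, -12, -64, -176, -372. Second differences: -16, -52, -112, -196. Third differences: -36, -60, -84. Fourth differences: -24, -24.
Level-4 differences are constant, so T has degree 4.
Fitting a degree-4 polynomial gives T(m) = -m^4 - m² + 6m - 6.
The coefficient of m^5 is 0.

0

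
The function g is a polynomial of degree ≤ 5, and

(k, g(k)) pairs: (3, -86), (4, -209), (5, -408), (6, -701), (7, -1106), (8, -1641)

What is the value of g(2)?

First differences: -123, -199, -293, -405, -535. Second differences: -76, -94, -112, -130. Third differences: -18, -18, -18.
Level-3 differences are constant, so g has degree 3.
Fitting a degree-3 polynomial gives g(k) = -3k³ - 2k² + 2k + 7.
Then g(2) = -21.

-21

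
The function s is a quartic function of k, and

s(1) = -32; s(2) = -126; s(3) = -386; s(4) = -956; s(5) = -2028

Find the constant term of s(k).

Write s(k) = ak^4 + bk³ + ck² + dk + e; the 5 given values yield a linear system in the 5 coefficients.
Solving, s(k) = -2k^4 - 4k³ - 9k² - 9k - 8.
The constant term is s(0) = -8.

-8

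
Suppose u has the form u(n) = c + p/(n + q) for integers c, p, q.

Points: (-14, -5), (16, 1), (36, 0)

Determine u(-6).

-21

(u(n) − c)(n + q) = p for each data point; the three points give a linear system in c and q, then p follows.
Solving: c = -1, q = 4, p = 40, so u(n) = -1 + 40/(n + 4).
Then u(-6) = -1 + 40/(-2) = -21.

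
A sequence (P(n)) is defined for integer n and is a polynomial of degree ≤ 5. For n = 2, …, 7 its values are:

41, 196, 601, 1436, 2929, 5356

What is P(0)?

1

Write P(n) = an^5 + bn^4 + cn³ + dn² + en + p; the 6 given values yield a linear system in the 6 coefficients.
Solving, the leading coefficient vanishes, and P(n) = 2n^4 + 2n³ - 3n² + 2n + 1.
Then P(0) = 1.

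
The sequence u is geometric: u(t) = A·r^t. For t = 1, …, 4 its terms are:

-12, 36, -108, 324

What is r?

Consecutive ratio: 36/(-12) = -3, and -108/36 = -3, so r = -3.
Then A·(-3)^1 = -12 gives A = 4, and u(t) = 4·(-3)^t.

-3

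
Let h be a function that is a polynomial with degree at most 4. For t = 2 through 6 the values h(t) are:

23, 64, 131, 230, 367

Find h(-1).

Write h(t) = at^4 + bt³ + ct² + dt + e; the 5 given values yield a linear system in the 5 coefficients.
Solving, the leading coefficient vanishes, and h(t) = t³ + 4t² + 2t - 5.
Then h(-1) = -4.

-4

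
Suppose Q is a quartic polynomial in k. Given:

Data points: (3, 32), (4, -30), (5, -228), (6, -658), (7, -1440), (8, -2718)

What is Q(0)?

First differences: -62, -198, -430, -782, -1278. Second differences: -136, -232, -352, -496. Third differences: -96, -120, -144. Fourth differences: -24, -24.
Level-4 differences are constant, so Q has degree 4.
Fitting a degree-4 polynomial gives Q(k) = -k^4 + 2k³ + 5k² + 4k + 2.
The constant term is Q(0) = 2.

2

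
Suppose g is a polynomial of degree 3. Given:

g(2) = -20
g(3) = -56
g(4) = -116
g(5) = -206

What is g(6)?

Write g(x) = ax³ + bx² + cx + d; the 4 given values yield a linear system in the 4 coefficients.
Solving, g(x) = -x³ - 3x² - 2x + 4.
Then g(6) = -332.

-332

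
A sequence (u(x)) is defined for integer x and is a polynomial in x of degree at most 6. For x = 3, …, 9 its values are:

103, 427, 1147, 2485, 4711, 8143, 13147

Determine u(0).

7

First differences: 324, 720, 1338, 2226, 3432, 5004. Second differences: 396, 618, 888, 1206, 1572. Third differences: 222, 270, 318, 366. Fourth differences: 48, 48, 48.
Level-4 differences are constant, so u has degree 4.
Fitting a degree-4 polynomial gives u(x) = 2x^4 + x³ - 8x² - 7x + 7.
Then u(0) = 7.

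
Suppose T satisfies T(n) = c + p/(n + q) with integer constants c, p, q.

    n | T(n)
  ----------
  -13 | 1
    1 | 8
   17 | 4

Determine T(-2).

(T(n) − c)(n + q) = p for each data point; the three points give a linear system in c and q, then p follows.
Solving: c = 3, q = 3, p = 20, so T(n) = 3 + 20/(n + 3).
Then T(-2) = 3 + 20/1 = 23.

23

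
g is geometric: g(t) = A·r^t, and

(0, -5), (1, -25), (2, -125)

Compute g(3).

-625

Consecutive ratio: -25/(-5) = 5, and -125/(-25) = 5, so r = 5.
Then A·5^0 = -5 gives A = -5, and g(t) = -5·5^t.
g(3) = -5·5^3 = -625.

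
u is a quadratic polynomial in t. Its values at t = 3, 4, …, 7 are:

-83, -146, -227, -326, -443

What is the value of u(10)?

-902

First differences: -63, -81, -99, -117. Second differences: -18, -18, -18.
Level-2 differences are constant, so u has degree 2.
Fitting a degree-2 polynomial gives u(t) = -9t² - 2.
Then u(10) = -902.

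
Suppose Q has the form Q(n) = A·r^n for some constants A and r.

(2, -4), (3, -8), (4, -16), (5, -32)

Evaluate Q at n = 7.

Consecutive ratio: -8/(-4) = 2, and -16/(-8) = 2, so r = 2.
Then A·2^2 = -4 gives A = -1, and Q(n) = -1·2^n.
Q(7) = -1·2^7 = -128.

-128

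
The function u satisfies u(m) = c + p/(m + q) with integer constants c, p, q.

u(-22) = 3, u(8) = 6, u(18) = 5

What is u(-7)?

0

(u(m) − c)(m + q) = p for each data point; the three points give a linear system in c and q, then p follows.
Solving: c = 4, q = 2, p = 20, so u(m) = 4 + 20/(m + 2).
Then u(-7) = 4 + 20/(-5) = 0.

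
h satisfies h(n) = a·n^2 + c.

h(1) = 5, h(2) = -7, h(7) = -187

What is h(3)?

-27

From h(1) = 5 and h(2) = -7: 1a + c = 5 and 4a + c = -7.
Subtracting: 3a = -12, so a = -4; then c = 5 − (-4)·1 = 9.
So h(n) = -4n² + 9, and h(3) = -27.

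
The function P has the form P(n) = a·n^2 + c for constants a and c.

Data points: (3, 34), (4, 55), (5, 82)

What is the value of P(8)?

From P(3) = 34 and P(4) = 55: 9a + c = 34 and 16a + c = 55.
Subtracting: 7a = 21, so a = 3; then c = 34 − 3·9 = 7.
So P(n) = 3n² + 7, and P(8) = 199.

199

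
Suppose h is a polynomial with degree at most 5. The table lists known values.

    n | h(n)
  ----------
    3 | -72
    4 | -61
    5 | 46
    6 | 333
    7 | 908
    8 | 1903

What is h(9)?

3474

Write h(n) = an^5 + bn^4 + cn³ + dn² + en + p; the 6 given values yield a linear system in the 6 coefficients.
Solving, the leading coefficient vanishes, and h(n) = n^4 - 4n³ - n² - 9n - 9.
Then h(9) = 3474.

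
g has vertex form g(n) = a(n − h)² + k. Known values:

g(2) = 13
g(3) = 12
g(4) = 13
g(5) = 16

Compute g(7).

28

First differences -1, 1, 3; second difference 2 = 2a, so a = 1.
Expanding, the n-coefficient is −2ah = -2h; matching it to the data gives h = 3, and then k = 12.
So g(n) = 1(n − 3)² + 12.
g(7) = 1·4² + 12 = 28.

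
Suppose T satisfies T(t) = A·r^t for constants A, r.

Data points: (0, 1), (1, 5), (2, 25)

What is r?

Consecutive ratio: 5/1 = 5, and 25/5 = 5, so r = 5.
Then A·5^0 = 1 gives A = 1, and T(t) = 1·5^t.

5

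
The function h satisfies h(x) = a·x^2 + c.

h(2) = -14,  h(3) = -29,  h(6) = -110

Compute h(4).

-50

From h(2) = -14 and h(3) = -29: 4a + c = -14 and 9a + c = -29.
Subtracting: 5a = -15, so a = -3; then c = -14 − (-3)·4 = -2.
So h(x) = -3x² − 2, and h(4) = -50.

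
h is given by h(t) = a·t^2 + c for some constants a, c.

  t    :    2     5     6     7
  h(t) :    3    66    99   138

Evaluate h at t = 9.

From h(2) = 3 and h(5) = 66: 4a + c = 3 and 25a + c = 66.
Subtracting: 21a = 63, so a = 3; then c = 3 − 3·4 = -9.
So h(t) = 3t² − 9, and h(9) = 234.

234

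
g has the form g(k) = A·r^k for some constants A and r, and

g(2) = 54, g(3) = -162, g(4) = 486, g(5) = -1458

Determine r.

-3

Consecutive ratio: -162/54 = -3, and 486/(-162) = -3, so r = -3.
Then A·(-3)^2 = 54 gives A = 6, and g(k) = 6·(-3)^k.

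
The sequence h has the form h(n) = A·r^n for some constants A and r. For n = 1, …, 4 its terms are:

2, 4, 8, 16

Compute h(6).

Consecutive ratio: 4/2 = 2, and 8/4 = 2, so r = 2.
Then A·2^1 = 2 gives A = 1, and h(n) = 1·2^n.
h(6) = 1·2^6 = 64.

64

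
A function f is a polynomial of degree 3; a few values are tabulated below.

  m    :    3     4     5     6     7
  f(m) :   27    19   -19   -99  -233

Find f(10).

-1079

Write f(m) = am³ + bm² + cm + d; the 5 given values yield a linear system in the 4 coefficients.
Solving, f(m) = -2m³ + 9m² + 3m - 9.
Then f(10) = -1079.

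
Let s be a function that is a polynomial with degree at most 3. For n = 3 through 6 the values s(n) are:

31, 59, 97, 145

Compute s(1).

5

Write s(n) = an³ + bn² + cn + d; the 4 given values yield a linear system in the 4 coefficients.
Solving, the leading coefficient vanishes, and s(n) = 5n² - 7n + 7.
Then s(1) = 5.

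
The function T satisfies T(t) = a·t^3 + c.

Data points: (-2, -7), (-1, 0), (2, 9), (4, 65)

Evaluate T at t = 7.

344

From T(-2) = -7 and T(-1) = 0: -8a + c = -7 and -1a + c = 0.
Subtracting: 7a = 7, so a = 1; then c = -7 − 1·(-8) = 1.
So T(t) = 1t³ + 1, and T(7) = 344.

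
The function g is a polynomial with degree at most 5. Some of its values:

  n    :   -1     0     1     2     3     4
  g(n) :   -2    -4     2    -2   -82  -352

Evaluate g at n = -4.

First differences: -2, 6, -4, -80, -270. Second differences: 8, -10, -76, -190. Third differences: -18, -66, -114. Fourth differences: -48, -48.
Level-4 differences are constant, so g has degree 4.
Fitting a degree-4 polynomial gives g(n) = -2n^4 + n³ + 6n² + n - 4.
Then g(-4) = -488.

-488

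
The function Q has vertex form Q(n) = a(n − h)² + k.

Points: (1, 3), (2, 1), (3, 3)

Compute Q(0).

9

First differences -2, 2; second difference 4 = 2a, so a = 2.
Expanding, the n-coefficient is −2ah = -4h; matching it to the data gives h = 2, and then k = 1.
So Q(n) = 2(n − 2)² + 1.
Q(0) = 2·(-2)² + 1 = 9.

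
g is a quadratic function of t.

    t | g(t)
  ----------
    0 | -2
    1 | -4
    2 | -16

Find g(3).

-38

Write g(t) = at² + bt + c; the 3 given values yield a linear system in the 3 coefficients.
Solving, g(t) = -5t² + 3t - 2.
Then g(3) = -38.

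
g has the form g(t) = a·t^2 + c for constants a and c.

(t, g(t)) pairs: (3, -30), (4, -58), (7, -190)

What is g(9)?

From g(3) = -30 and g(4) = -58: 9a + c = -30 and 16a + c = -58.
Subtracting: 7a = -28, so a = -4; then c = -30 − (-4)·9 = 6.
So g(t) = -4t² + 6, and g(9) = -318.

-318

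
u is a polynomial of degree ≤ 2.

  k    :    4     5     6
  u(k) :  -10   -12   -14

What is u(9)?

First differences: -2, -2.
Level-1 differences are constant, so u has degree 1.
Fitting a degree-1 polynomial gives u(k) = -2k - 2.
Then u(9) = -20.

-20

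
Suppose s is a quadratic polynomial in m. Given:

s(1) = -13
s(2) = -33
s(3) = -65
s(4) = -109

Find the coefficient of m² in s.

-6

Write s(m) = am² + bm + c; the 4 given values yield a linear system in the 3 coefficients.
Solving, s(m) = -6m² - 2m - 5.
The coefficient of m² is -6.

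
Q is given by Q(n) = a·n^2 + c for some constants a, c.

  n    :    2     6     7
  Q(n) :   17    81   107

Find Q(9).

171

From Q(2) = 17 and Q(6) = 81: 4a + c = 17 and 36a + c = 81.
Subtracting: 32a = 64, so a = 2; then c = 17 − 2·4 = 9.
So Q(n) = 2n² + 9, and Q(9) = 171.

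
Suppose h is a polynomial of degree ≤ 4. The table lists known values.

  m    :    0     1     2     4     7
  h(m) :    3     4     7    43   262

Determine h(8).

Write h(m) = am^4 + bm³ + cm² + dm + e; the 5 given values yield a linear system in the 5 coefficients.
Solving, the leading coefficient vanishes, and h(m) = m³ - 2m² + 2m + 3.
Then h(8) = 403.

403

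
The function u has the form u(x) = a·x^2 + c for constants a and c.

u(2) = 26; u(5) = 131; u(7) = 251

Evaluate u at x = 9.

From u(2) = 26 and u(5) = 131: 4a + c = 26 and 25a + c = 131.
Subtracting: 21a = 105, so a = 5; then c = 26 − 5·4 = 6.
So u(x) = 5x² + 6, and u(9) = 411.

411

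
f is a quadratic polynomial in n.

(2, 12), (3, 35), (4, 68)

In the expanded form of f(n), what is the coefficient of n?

Write f(n) = an² + bn + c; the 3 given values yield a linear system in the 3 coefficients.
Solving, f(n) = 5n² - 2n - 4.
The coefficient of n is -2.

-2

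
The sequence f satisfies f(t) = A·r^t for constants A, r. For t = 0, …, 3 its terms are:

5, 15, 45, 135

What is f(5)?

1215

Consecutive ratio: 15/5 = 3, and 45/15 = 3, so r = 3.
Then A·3^0 = 5 gives A = 5, and f(t) = 5·3^t.
f(5) = 5·3^5 = 1215.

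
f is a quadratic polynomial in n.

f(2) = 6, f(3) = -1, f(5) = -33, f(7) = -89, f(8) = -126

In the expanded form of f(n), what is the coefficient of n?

8

Write f(n) = an² + bn + c; the 5 given values yield a linear system in the 3 coefficients.
Solving, f(n) = -3n² + 8n + 2.
The coefficient of n is 8.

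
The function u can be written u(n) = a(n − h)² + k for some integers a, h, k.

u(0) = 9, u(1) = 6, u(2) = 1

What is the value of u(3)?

-6

First differences -3, -5; second difference -2 = 2a, so a = -1.
Expanding, the n-coefficient is −2ah = 2h; matching it to the data gives h = -1, and then k = 10.
So u(n) = -1(n + 1)² + 10.
u(3) = -1·4² + 10 = -6.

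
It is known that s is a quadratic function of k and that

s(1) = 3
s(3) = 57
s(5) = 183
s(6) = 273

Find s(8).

Write s(k) = ak² + bk + c; the 4 given values yield a linear system in the 3 coefficients.
Solving, s(k) = 9k² - 9k + 3.
Then s(8) = 507.

507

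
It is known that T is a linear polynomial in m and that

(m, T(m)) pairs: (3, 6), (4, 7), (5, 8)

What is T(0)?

3

First differences: 1, 1.
Level-1 differences are constant, so T has degree 1.
Fitting a degree-1 polynomial gives T(m) = m + 3.
Then T(0) = 3.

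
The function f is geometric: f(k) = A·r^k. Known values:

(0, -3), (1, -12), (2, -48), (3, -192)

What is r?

4

Consecutive ratio: -12/(-3) = 4, and -48/(-12) = 4, so r = 4.
Then A·4^0 = -3 gives A = -3, and f(k) = -3·4^k.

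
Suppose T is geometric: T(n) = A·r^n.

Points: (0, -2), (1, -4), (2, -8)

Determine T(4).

Consecutive ratio: -4/(-2) = 2, and -8/(-4) = 2, so r = 2.
Then A·2^0 = -2 gives A = -2, and T(n) = -2·2^n.
T(4) = -2·2^4 = -32.

-32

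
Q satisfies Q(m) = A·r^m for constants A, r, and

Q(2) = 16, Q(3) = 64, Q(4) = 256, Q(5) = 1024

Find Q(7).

Consecutive ratio: 64/16 = 4, and 256/64 = 4, so r = 4.
Then A·4^2 = 16 gives A = 1, and Q(m) = 1·4^m.
Q(7) = 1·4^7 = 16384.

16384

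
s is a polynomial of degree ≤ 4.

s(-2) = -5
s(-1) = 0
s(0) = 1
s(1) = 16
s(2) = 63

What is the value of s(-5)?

-224

First differences: 5, 1, 15, 47. Second differences: -4, 14, 32. Third differences: 18, 18.
Level-3 differences are constant, so s has degree 3.
Fitting a degree-3 polynomial gives s(m) = 3m³ + 7m² + 5m + 1.
Then s(-5) = -224.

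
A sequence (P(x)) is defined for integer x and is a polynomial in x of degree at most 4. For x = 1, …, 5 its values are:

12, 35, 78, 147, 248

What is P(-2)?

First differences: 23, 43, 69, 101. Second differences: 20, 26, 32. Third differences: 6, 6.
Level-3 differences are constant, so P has degree 3.
Fitting a degree-3 polynomial gives P(x) = x³ + 4x² + 4x + 3.
Then P(-2) = 3.

3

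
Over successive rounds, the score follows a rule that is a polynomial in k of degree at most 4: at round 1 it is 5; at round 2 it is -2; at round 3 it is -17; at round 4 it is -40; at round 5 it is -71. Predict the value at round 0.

Write the value at k as T(k).
First differences: -7, -15, -23, -31. Second differences: -8, -8, -8.
Level-2 differences are constant, so T has degree 2.
Fitting a degree-2 polynomial gives T(k) = -4k² + 5k + 4.
Then T(0) = 4.

4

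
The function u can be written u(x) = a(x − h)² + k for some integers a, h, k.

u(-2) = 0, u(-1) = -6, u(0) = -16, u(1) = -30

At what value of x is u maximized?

First differences -6, -10, -14; second difference -4 = 2a, so a = -2.
Expanding, the x-coefficient is −2ah = 4h; matching it to the data gives h = -3, and then k = 2.
So u(x) = -2(x + 3)² + 2.
Hence h = -3.

-3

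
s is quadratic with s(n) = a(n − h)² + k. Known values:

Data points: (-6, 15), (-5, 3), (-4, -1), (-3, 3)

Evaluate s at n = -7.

35

First differences -12, -4, 4; second difference 8 = 2a, so a = 4.
Expanding, the n-coefficient is −2ah = -8h; matching it to the data gives h = -4, and then k = -1.
So s(n) = 4(n + 4)² − 1.
s(-7) = 4·(-3)² − 1 = 35.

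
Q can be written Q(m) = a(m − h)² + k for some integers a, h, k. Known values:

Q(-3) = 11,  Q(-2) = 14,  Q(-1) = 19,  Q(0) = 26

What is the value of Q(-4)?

10

First differences 3, 5, 7; second difference 2 = 2a, so a = 1.
Expanding, the m-coefficient is −2ah = -2h; matching it to the data gives h = -4, and then k = 10.
So Q(m) = 1(m + 4)² + 10.
Q(-4) = 1·0² + 10 = 10.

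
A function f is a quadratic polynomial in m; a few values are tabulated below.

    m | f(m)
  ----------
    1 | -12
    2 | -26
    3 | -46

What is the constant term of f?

-4

Write f(m) = am² + bm + c; the 3 given values yield a linear system in the 3 coefficients.
Solving, f(m) = -3m² - 5m - 4.
The constant term is f(0) = -4.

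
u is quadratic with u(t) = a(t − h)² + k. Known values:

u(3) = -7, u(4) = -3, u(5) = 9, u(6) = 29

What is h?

3

First differences 4, 12, 20; second difference 8 = 2a, so a = 4.
Expanding, the t-coefficient is −2ah = -8h; matching it to the data gives h = 3, and then k = -7.
So u(t) = 4(t − 3)² − 7.
Hence h = 3.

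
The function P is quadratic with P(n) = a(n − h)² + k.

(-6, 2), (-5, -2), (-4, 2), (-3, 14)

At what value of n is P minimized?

-5

First differences -4, 4, 12; second difference 8 = 2a, so a = 4.
Expanding, the n-coefficient is −2ah = -8h; matching it to the data gives h = -5, and then k = -2.
So P(n) = 4(n + 5)² − 2.
Hence h = -5.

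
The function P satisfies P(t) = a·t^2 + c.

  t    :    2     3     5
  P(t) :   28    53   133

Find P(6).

From P(2) = 28 and P(3) = 53: 4a + c = 28 and 9a + c = 53.
Subtracting: 5a = 25, so a = 5; then c = 28 − 5·4 = 8.
So P(t) = 5t² + 8, and P(6) = 188.

188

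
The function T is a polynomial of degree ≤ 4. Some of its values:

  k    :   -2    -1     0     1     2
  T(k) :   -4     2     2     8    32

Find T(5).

First differences: 6, 0, 6, 24. Second differences: -6, 6, 18. Third differences: 12, 12.
Level-3 differences are constant, so T has degree 3.
Fitting a degree-3 polynomial gives T(k) = 2k³ + 3k² + k + 2.
Then T(5) = 332.

332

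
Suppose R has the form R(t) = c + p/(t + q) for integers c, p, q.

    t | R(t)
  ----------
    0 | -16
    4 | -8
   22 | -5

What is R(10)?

-6

(R(t) − c)(t + q) = p for each data point; the three points give a linear system in c and q, then p follows.
Solving: c = -4, q = 2, p = -24, so R(t) = -4 − 24/(t + 2).
Then R(10) = -4 − 24/12 = -6.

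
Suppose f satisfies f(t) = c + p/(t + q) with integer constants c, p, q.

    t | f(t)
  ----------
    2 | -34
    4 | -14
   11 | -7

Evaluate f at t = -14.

(f(t) − c)(t + q) = p for each data point; the three points give a linear system in c and q, then p follows.
Solving: c = -4, q = -1, p = -30, so f(t) = -4 − 30/(t − 1).
Then f(-14) = -4 − 30/(-15) = -2.

-2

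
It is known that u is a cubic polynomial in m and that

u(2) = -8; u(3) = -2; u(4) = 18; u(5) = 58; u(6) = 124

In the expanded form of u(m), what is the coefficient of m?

First differences: 6, 20, 40, 66. Second differences: 14, 20, 26. Third differences: 6, 6.
Level-3 differences are constant, so u has degree 3.
Fitting a degree-3 polynomial gives u(m) = m³ - 2m² - 3m - 2.
The coefficient of m is -3.

-3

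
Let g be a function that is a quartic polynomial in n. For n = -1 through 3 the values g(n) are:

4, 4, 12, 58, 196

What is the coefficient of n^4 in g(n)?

1

Write g(n) = an^4 + bn³ + cn² + dn + e; the 5 given values yield a linear system in the 5 coefficients.
Solving, g(n) = n^4 + 3n³ + 3n² + n + 4.
The coefficient of n^4 is 1.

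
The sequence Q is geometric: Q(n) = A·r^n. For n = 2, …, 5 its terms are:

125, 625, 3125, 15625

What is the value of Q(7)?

390625

Consecutive ratio: 625/125 = 5, and 3125/625 = 5, so r = 5.
Then A·5^2 = 125 gives A = 5, and Q(n) = 5·5^n.
Q(7) = 5·5^7 = 390625.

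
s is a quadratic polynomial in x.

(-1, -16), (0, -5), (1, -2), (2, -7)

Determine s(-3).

-62

First differences: 11, 3, -5. Second differences: -8, -8.
Level-2 differences are constant, so s has degree 2.
Fitting a degree-2 polynomial gives s(x) = -4x² + 7x - 5.
Then s(-3) = -62.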